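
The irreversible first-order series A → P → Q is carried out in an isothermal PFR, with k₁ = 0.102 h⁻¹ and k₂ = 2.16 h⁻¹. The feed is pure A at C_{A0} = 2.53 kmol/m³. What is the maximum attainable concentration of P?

For a first-order series the maximum intermediate yield is C_{P,max}/C_{A0} = (k₁/k₂)^[k₂/(k₂−k₁)].
= (0.102/2.16)^(2.16/(2.16−0.102)) = (0.04722)^(1.050) = 0.04059.
C_{P,max} = 0.04059×2.53 = 0.103 kmol/m³.

0.103 kmol/m³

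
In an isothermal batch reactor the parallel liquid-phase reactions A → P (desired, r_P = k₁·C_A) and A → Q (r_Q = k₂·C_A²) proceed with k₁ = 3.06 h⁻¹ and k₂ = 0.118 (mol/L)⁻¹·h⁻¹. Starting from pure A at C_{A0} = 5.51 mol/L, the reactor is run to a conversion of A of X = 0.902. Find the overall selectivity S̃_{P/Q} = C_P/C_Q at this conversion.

8.78

C_A = C_{A0}(1−X) = 0.5400 mol/L.
Along a PFR/batch, dC_P/dC_A = −r_P/(r_P+r_Q) = −k₁/(k₁+k₂·C_A).
Integrating from C_{A0} to C_A: C_P = (3.06/0.118)·ln[(3.06+0.118·5.51)/(3.06+0.118·0.540)] = 25.93·ln(3.710/3.124) = 4.462 mol/L.
C_Q = (C_{A0}−C_A)−C_P = 0.5082 mol/L; S̃_{P/Q} = 4.462/0.5082 = 8.78.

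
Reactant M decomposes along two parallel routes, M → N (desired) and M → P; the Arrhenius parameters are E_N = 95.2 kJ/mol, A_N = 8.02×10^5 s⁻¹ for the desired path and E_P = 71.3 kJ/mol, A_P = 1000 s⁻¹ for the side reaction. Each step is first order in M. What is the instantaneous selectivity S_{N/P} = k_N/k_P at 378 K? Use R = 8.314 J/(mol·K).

Since both paths have the same order in M, the concentration cancels and S_{N/P} = k_N/k_P = (A_N/A_P)·exp[(E_P−E_N)/(RT)].
(E_P−E_N)/(RT) = (71.3−95.2)×10³/(8.314×378) = -23900/3143 = -7.605.
k_N/k_P = (8.02×10^5/1000)·exp(-7.605) = 802.0 × 4.980×10^-4 = 0.399.
Since E_N > E_P, raising the temperature improves selectivity toward N.

0.399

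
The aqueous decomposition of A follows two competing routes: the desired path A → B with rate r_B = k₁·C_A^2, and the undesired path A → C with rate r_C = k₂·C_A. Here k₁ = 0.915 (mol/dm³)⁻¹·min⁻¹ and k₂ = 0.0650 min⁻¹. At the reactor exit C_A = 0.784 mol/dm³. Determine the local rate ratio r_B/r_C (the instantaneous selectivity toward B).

11.0

S_{B/C} = r_B/r_C = (k₁·C_A^2)/(k₂·C_A) = (k₁/k₂)·C_A.
= (0.915×0.7840^2) / (0.0650×0.7840) = 0.5624/0.05096 = 11.0.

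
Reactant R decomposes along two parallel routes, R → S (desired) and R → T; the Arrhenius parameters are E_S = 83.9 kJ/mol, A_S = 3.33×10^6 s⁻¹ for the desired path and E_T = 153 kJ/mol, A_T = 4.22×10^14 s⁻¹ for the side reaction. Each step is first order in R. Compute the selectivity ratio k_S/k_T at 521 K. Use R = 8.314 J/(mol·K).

k_S/k_T = (A_S/A_T)·exp[−(E_S−E_T)/(RT)] = (A_S/A_T)·exp[(E_T−E_S)/(RT)].
(E_T−E_S)/(RT) = (153−83.9)×10³/(8.314×521) = 69100/4332 = 15.95.
k_S/k_T = (3.33×10^6/4.22×10^14)·exp(15.95) = 7.891×10^-9 × 8.474×10^6 = 0.0669.

0.0669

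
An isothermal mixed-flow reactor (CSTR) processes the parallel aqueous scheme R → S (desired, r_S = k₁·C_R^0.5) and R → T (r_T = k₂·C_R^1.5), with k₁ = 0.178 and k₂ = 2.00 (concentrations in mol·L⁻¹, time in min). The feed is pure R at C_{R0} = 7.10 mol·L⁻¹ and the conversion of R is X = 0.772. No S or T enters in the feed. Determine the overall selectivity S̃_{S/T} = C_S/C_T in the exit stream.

Exit C_R = C_{R0}(1−X) = 7.10×0.228 = 1.619 mol·L⁻¹.
In a CSTR the entire volume is at exit conditions, so r_S = 0.178×1.619^0.5 = 0.2265 and r_T = 2.00×1.619^1.5 = 4.119.
Overall selectivity = C_S/C_T = r_Sτ/(r_Tτ) = r_S/r_T = 0.0550.

0.0550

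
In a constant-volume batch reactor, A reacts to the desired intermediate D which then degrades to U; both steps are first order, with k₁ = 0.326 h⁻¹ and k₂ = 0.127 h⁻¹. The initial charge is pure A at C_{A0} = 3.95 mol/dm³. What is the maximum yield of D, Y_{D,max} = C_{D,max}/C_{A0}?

0.548

Evaluating C_D at t_opt = ln(k₂/k₁)/(k₂−k₁) gives C_{D,max}/C_{A0} = (k₁/k₂)^[k₂/(k₂−k₁)].
= (0.326/0.127)^(0.127/(0.127−0.326)) = (2.567)^(-0.6382) = 0.5479.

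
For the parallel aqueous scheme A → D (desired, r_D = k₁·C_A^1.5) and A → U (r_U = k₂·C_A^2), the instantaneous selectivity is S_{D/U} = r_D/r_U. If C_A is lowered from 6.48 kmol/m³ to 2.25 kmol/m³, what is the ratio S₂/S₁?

1.70

S_{D/U} = (k₁/k₂)·C_A^-0.5, so S₂/S₁ = (C_{A,2}/C_{A,1})^-0.5.
= (2.25/6.48)^(-0.5) = (0.3472)^(-0.5) = 1.70.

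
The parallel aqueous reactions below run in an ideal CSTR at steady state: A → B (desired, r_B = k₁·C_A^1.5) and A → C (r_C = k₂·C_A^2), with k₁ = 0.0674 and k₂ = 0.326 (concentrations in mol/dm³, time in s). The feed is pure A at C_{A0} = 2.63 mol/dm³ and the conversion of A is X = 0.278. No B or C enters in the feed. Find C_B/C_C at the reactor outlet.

0.150

Exit C_A = C_{A0}(1−X) = 2.63×0.722 = 1.899 mol/dm³.
A CSTR operates uniformly at the exit composition, giving r_B = 0.1764 and r_C = 1.175 (each k·C_A^n at C_A = 1.899).
Overall selectivity = C_B/C_C = r_Bτ/(r_Cτ) = r_B/r_C = 0.150.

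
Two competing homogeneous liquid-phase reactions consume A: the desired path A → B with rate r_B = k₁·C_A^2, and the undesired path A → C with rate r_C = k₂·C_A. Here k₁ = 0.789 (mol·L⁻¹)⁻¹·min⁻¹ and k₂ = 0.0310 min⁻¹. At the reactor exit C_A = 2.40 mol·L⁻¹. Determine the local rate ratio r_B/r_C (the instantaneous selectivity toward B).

S_{B/C} = r_B/r_C = (k₁·C_A^2)/(k₂·C_A) = (k₁/k₂)·C_A.
= (0.789×2.400^2) / (0.0310×2.400) = 4.545/0.07440 = 61.1.

61.1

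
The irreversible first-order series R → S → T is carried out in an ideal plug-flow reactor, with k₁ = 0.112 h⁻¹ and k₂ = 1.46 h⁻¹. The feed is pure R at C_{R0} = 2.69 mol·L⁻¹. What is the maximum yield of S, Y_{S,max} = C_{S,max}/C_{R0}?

Evaluating C_S at τ_opt = ln(k₂/k₁)/(k₂−k₁) gives C_{S,max}/C_{R0} = (k₁/k₂)^[k₂/(k₂−k₁)].
= (0.112/1.46)^(1.46/(1.46−0.112)) = (0.07671)^(1.083) = 0.06197.

0.0620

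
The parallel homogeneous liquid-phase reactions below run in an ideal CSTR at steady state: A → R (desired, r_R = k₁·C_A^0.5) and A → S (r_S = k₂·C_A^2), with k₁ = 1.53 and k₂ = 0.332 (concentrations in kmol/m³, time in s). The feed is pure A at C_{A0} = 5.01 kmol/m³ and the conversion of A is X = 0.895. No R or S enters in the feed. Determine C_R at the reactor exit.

Exit C_A = C_{A0}(1−X) = 5.01×0.105 = 0.5260 kmol/m³.
In a CSTR the entire volume is at exit conditions, so r_R = 1.53×0.5260^0.5 = 1.110 and r_S = 0.332×0.5260^2 = 0.09187.
Fraction of consumed A going to R: r_R/(r_R+r_S) = 0.9235.
C_R = 0.9235·C_{A0}·X = 0.9235×5.01×0.895 = 4.14 kmol/m³.

4.14 kmol/m³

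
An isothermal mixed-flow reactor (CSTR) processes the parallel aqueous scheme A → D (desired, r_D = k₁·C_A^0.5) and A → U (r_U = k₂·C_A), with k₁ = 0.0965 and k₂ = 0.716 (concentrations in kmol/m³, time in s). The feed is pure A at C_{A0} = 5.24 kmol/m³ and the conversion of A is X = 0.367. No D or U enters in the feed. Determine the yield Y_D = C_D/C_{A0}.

0.0253

Exit C_A = C_{A0}(1−X) = 5.24×0.633 = 3.317 kmol/m³.
In a CSTR the entire volume is at exit conditions, so r_D = 0.0965×3.317^0.5 = 0.1757 and r_U = 0.716×3.317 = 2.375.
Fraction of consumed A going to D: r_D/(r_D+r_U) = 0.06890.
C_D = 0.06890·C_{A0}·X = 0.06890×5.24×0.367 = 0.133 kmol/m³; Y_D = C_D/C_{A0} = 0.0253.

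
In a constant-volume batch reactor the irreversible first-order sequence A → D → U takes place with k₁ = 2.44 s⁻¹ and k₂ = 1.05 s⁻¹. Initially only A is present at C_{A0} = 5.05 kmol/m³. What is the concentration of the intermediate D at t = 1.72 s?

For first-order series with pure A initially, C_D(t) = k₁C_{A0}/(k₂−k₁)·(e^(−k₁t) − e^(−k₂t)).
e^(−k₁t) = e^(−2.44×1.72) = e^(−4.197) = 0.01504; e^(−k₂t) = e^(−1.806) = 0.1643.
C_D = 2.44×5.05/(1.05−2.44) × (0.01504−0.1643) = (-8.865)×(-0.1493) = 1.323 kmol/m³.

1.32 kmol/m³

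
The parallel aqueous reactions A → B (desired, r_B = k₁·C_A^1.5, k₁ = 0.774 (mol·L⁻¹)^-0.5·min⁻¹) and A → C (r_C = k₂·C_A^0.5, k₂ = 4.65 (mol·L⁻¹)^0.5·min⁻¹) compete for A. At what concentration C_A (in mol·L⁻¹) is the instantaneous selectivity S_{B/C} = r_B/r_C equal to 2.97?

17.8 mol·L⁻¹

S_{B/C} = (k₁/k₂)·C_A ⇒ C_A = S·k₂/k₁.
= 2.97×4.65/0.774 = 17.8 mol·L⁻¹.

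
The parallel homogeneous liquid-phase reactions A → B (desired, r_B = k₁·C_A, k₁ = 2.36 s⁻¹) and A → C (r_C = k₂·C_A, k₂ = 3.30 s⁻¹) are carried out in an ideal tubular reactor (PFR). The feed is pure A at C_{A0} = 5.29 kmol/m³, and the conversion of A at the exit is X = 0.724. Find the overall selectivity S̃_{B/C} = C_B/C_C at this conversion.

0.715

C_A = C_{A0}(1−X) = 1.460 kmol/m³.
Both paths are first order in A, so the instantaneous fraction to B is constant: dC_B/d(−C_A) = k₁/(k₁+k₂) = 0.4170.
C_B = 0.4170·(C_{A0}−C_A) = 0.4170×3.830 = 1.60 kmol/m³.
C_C = (C_{A0}−C_A)−C_B = 2.233 kmol/m³; S̃_{B/C} = 1.597/2.233 = 0.715.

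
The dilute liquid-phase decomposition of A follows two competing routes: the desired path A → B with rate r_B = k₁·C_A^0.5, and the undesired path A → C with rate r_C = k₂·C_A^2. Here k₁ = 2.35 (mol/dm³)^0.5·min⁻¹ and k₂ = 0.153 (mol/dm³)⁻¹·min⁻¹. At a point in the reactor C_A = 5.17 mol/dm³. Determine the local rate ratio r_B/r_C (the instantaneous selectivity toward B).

1.31

S_{B/C} = r_B/r_C = (k₁·C_A^0.5)/(k₂·C_A^2) = (k₁/k₂)·C_A^-1.5.
= (2.35×5.170^0.5) / (0.153×5.170^2) = 5.343/4.090 = 1.31.
The undesired path is higher order in A, so low C_A (CSTR or dilute feed) favours B.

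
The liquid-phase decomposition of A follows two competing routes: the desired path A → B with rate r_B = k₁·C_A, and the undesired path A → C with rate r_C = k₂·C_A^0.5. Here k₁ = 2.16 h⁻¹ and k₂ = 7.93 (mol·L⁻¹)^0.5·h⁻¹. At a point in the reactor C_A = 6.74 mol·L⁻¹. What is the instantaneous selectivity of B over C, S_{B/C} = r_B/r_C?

S_{B/C} = r_B/r_C = (k₁·C_A)/(k₂·C_A^0.5) = (k₁/k₂)·C_A^0.5.
= (2.16×6.740) / (7.93×6.740^0.5) = 14.56/20.59 = 0.707.
Since the desired path is higher order in A, keeping C_A high (PFR or concentrated feed) favours B.

0.707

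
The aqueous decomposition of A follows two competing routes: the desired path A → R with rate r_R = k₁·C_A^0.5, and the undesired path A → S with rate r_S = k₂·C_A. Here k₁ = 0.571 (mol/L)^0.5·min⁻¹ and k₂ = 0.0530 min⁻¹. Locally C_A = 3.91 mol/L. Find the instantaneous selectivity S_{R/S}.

5.45

S_{R/S} = r_R/r_S = (k₁·C_A^0.5)/(k₂·C_A) = (k₁/k₂)·C_A^-0.5.
= (0.571×3.910^0.5) / (0.0530×3.910) = 1.129/0.2072 = 5.45.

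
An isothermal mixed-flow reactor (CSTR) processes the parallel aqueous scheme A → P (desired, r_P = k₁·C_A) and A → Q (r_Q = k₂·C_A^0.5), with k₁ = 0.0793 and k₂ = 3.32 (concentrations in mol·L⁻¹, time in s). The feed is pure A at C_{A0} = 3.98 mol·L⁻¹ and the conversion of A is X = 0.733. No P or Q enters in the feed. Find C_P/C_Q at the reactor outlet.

0.0246

Exit C_A = C_{A0}(1−X) = 3.98×0.267 = 1.063 mol·L⁻¹.
In a CSTR the entire volume is at exit conditions, so r_P = 0.0793×1.063 = 0.08427 and r_Q = 3.32×1.063^0.5 = 3.422.
Overall selectivity = C_P/C_Q = r_Pτ/(r_Qτ) = r_P/r_Q = 0.0246.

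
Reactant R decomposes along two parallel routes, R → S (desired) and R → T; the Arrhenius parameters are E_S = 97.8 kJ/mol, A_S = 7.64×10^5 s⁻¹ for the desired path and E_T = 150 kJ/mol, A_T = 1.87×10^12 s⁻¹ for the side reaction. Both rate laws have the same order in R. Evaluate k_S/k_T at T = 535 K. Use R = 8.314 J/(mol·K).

0.0510

k_S/k_T = (A_S/A_T)·exp[−(E_S−E_T)/(RT)] = (A_S/A_T)·exp[(E_T−E_S)/(RT)].
(E_T−E_S)/(RT) = (150−97.8)×10³/(8.314×535) = 52200/4448 = 11.74.
k_S/k_T = (7.64×10^5/1.87×10^12)·exp(11.74) = 4.086×10^-7 × 1.249×10^5 = 0.0510.
Since E_S < E_T, lowering the temperature improves selectivity toward S.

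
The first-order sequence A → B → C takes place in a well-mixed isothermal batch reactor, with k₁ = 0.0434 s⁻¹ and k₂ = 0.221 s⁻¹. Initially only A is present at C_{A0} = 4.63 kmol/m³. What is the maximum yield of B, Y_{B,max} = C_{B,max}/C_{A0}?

At the optimum, C_{B,max}/C_{A0} = (k₁/k₂)^[k₂/(k₂−k₁)].
= (0.0434/0.221)^(0.221/(0.221−0.0434)) = (0.1964)^(1.244) = 0.1319.

0.132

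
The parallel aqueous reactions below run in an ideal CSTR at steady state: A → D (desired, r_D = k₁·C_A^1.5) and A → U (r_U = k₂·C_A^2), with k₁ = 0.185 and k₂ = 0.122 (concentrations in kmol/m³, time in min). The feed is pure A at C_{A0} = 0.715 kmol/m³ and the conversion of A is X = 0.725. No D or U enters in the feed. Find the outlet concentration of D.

0.401 kmol/m³

Exit C_A = C_{A0}(1−X) = 0.715×0.275 = 0.1966 kmol/m³.
A CSTR operates uniformly at the exit composition, giving r_D = 0.01613 and r_U = 0.004717 (each k·C_A^n at C_A = 0.1966).
Fraction of consumed A going to D: r_D/(r_D+r_U) = 0.7737.
C_D = 0.7737·C_{A0}·X = 0.7737×0.715×0.725 = 0.401 kmol/m³.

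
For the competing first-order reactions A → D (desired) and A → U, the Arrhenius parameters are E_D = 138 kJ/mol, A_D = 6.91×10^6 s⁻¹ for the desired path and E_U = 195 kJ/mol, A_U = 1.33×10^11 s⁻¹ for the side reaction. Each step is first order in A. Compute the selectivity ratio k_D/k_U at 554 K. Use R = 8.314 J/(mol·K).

With equal orders, S_{D/U} = k_D/k_U = (A_D/A_U)·exp[(E_U−E_D)/(RT)].
(E_U−E_D)/(RT) = (195−138)×10³/(8.314×554) = 57000/4606 = 12.38.
k_D/k_U = (6.91×10^6/1.33×10^11)·exp(12.38) = 5.195×10^-5 × 2.369×10^5 = 12.3.
Since E_D < E_U, lowering the temperature improves selectivity toward D.

12.3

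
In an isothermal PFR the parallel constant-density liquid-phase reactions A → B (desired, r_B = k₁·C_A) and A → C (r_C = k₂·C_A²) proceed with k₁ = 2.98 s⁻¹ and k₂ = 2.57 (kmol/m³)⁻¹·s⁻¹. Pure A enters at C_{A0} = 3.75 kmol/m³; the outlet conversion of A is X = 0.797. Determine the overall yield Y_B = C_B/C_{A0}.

C_A = C_{A0}(1−X) = 0.7612 kmol/m³.
Along a PFR/batch, dC_B/dC_A = −r_B/(r_B+r_C) = −k₁/(k₁+k₂·C_A).
Integrating from C_{A0} to C_A: C_B = (2.98/2.57)·ln[(2.98+2.57·3.75)/(2.98+2.57·0.761)] = 1.160·ln(12.62/4.936) = 1.088 kmol/m³.
Y_B = C_B/C_{A0} = 1.088/3.75 = 0.290.

0.290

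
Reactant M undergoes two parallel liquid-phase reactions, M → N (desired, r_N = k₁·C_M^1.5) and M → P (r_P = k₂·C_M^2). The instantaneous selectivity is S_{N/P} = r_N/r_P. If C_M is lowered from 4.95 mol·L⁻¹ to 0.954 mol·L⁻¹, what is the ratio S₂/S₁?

S_{N/P} = (k₁/k₂)·C_M^-0.5, so S₂/S₁ = (C_{M,2}/C_{M,1})^-0.5.
= (0.954/4.95)^(-0.5) = (0.1927)^(-0.5) = 2.28.
Selectivity toward N rises as C_M falls — low-concentration operation is favoured.

2.28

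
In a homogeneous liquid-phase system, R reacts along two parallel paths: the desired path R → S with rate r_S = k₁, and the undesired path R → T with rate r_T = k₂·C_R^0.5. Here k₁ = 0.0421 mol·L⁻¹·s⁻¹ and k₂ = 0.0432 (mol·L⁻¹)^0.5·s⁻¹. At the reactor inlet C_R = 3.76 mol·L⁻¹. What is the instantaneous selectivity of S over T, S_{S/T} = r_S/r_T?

S_{S/T} = r_S/r_T = (k₁)/(k₂·C_R^0.5) = (k₁/k₂)·C_R^-0.5.
= (0.0421) / (0.0432×3.760^0.5) = 0.04210/0.08377 = 0.503.
The undesired path is higher order in R, so low C_R (CSTR or dilute feed) favours S.

0.503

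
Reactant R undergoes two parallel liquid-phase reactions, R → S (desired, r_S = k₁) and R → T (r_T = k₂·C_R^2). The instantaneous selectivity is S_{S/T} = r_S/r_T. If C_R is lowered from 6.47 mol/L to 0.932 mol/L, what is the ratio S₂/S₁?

S_{S/T} = (k₁/k₂)·C_R^-2, so S₂/S₁ = (C_{R,2}/C_{R,1})^-2.
= (0.932/6.47)^(-2) = (0.1440)^(-2) = 48.2.

48.2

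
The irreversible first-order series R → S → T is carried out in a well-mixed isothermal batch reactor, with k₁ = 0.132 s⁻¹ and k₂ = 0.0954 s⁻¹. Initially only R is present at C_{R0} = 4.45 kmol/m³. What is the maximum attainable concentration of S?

1.91 kmol/m³

Evaluating C_S at t_opt = ln(k₂/k₁)/(k₂−k₁) gives C_{S,max}/C_{R0} = (k₁/k₂)^[k₂/(k₂−k₁)].
= (0.132/0.0954)^(0.0954/(0.0954−0.132)) = (1.384)^(-2.607) = 0.4290.
C_{S,max} = 0.4290×4.45 = 1.91 kmol/m³.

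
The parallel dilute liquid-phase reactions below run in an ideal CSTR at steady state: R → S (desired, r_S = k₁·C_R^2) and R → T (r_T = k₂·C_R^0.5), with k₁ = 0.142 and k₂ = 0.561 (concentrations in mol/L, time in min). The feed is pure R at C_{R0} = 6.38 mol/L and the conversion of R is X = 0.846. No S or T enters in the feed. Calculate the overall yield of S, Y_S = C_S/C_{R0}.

Exit C_R = C_{R0}(1−X) = 6.38×0.154 = 0.9825 mol/L.
Rates in a CSTR are evaluated at the outlet concentration: r_S = 0.142×0.9825^2 = 0.1371, r_T = 0.561×0.9825^0.5 = 0.5561.
Fraction of consumed R going to S: r_S/(r_S+r_T) = 0.1978.
C_S = 0.1978·C_{R0}·X = 0.1978×6.38×0.846 = 1.07 mol/L; Y_S = C_S/C_{R0} = 0.167.

0.167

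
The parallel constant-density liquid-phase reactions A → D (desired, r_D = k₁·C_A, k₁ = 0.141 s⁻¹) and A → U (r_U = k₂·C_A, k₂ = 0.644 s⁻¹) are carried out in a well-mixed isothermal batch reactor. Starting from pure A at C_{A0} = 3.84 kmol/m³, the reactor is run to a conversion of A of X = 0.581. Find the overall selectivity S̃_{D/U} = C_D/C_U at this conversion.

0.219

C_A = C_{A0}(1−X) = 1.609 kmol/m³.
Both paths are first order in A, so the instantaneous fraction to D is constant: dC_D/d(−C_A) = k₁/(k₁+k₂) = 0.1796.
C_D = 0.1796·(C_{A0}−C_A) = 0.1796×2.231 = 0.401 kmol/m³.
C_U = (C_{A0}−C_A)−C_D = 1.830 kmol/m³; S̃_{D/U} = 0.4007/1.830 = 0.219.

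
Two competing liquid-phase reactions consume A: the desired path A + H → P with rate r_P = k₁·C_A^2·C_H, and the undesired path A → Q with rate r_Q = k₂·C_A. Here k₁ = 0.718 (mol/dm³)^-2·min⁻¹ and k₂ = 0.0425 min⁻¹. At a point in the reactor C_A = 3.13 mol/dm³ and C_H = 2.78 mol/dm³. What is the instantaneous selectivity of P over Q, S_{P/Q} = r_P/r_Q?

S_{P/Q} = r_P/r_Q = (k₁·C_A^2·C_H)/(k₂·C_A) = (k₁/k₂)·C_A·C_H.
= (0.718×3.130^2×2.780) / (0.0425×3.130) = 19.56/0.1330 = 147.
Since the desired path is higher order in A, keeping C_A high (PFR or concentrated feed) favours P.

147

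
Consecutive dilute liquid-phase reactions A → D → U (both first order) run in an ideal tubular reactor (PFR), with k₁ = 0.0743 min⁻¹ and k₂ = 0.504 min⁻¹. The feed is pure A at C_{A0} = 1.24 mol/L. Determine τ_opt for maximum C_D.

4.46 min

For first-order series the maximum of C_D occurs at τ_opt = ln(k₂/k₁)/(k₂−k₁).
= ln(0.504/0.0743)/(0.504−0.0743) = ln(6.783)/0.4297 = 1.914/0.4297 = 4.46 min.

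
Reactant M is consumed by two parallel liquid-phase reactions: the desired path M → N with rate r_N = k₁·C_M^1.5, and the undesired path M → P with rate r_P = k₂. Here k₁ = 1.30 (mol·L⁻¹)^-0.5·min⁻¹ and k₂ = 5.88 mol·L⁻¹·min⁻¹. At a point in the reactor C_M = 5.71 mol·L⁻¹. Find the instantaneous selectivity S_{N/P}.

3.02

S_{N/P} = r_N/r_P = (k₁·C_M^1.5)/(k₂) = (k₁/k₂)·C_M^1.5.
= (1.30×5.710^1.5) / (5.88) = 17.74/5.880 = 3.02.
Since the desired path is higher order in M, keeping C_M high (PFR or concentrated feed) favours N.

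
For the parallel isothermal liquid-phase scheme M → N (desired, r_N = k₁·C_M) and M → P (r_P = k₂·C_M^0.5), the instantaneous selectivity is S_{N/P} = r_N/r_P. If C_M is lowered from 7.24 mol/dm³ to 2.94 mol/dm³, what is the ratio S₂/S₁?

S_{N/P} = (k₁/k₂)·C_M^0.5, so S₂/S₁ = (C_{M,2}/C_{M,1})^0.5.
= (2.94/7.24)^0.5 = (0.4061)^0.5 = 0.637.

0.637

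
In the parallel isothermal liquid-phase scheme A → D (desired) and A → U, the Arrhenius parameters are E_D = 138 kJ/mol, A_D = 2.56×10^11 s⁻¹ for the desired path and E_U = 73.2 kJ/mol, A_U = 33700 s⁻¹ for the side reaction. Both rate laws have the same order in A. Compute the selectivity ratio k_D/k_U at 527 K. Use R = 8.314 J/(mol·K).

2.87

k_D/k_U = (A_D/A_U)·exp[−(E_D−E_U)/(RT)] = (A_D/A_U)·exp[(E_U−E_D)/(RT)].
(E_U−E_D)/(RT) = (73.2−138)×10³/(8.314×527) = -64800/4381 = -14.79.
k_D/k_U = (2.56×10^11/33700)·exp(-14.79) = 7.596×10^6 × 3.776×10^-7 = 2.87.
Since E_D > E_U, raising the temperature improves selectivity toward D.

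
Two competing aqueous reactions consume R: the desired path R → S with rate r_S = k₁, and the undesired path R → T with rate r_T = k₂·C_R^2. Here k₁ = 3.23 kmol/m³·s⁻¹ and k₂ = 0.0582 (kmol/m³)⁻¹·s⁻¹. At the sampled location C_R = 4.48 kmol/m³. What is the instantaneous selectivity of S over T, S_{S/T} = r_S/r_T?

S_{S/T} = r_S/r_T = (k₁)/(k₂·C_R^2) = (k₁/k₂)·C_R^-2.
= (3.23) / (0.0582×4.480^2) = 3.230/1.168 = 2.77.

2.77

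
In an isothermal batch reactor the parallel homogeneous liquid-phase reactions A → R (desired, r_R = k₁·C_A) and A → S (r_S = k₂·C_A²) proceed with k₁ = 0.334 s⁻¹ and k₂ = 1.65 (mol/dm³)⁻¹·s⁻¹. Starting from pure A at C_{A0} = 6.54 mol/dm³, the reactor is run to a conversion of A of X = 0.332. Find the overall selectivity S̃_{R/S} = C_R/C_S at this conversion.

C_A = C_{A0}(1−X) = 4.369 mol/dm³.
Along a PFR/batch, dC_R/dC_A = −r_R/(r_R+r_S) = −k₁/(k₁+k₂·C_A).
Integrating from C_{A0} to C_A: C_R = (0.334/1.65)·ln[(0.334+1.65·6.54)/(0.334+1.65·4.37)] = 0.2024·ln(11.12/7.542) = 0.07867 mol/dm³.
C_S = (C_{A0}−C_A)−C_R = 2.093 mol/dm³; S̃_{R/S} = 0.07867/2.093 = 0.0376.

0.0376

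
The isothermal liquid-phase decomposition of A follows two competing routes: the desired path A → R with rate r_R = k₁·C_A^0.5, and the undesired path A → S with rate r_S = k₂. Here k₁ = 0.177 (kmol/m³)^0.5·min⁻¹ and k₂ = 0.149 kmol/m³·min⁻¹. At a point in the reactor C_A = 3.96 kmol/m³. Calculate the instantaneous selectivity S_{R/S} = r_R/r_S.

S_{R/S} = r_R/r_S = (k₁·C_A^0.5)/(k₂) = (k₁/k₂)·C_A^0.5.
= (0.177×3.960^0.5) / (0.149) = 0.3522/0.1490 = 2.36.
Since the desired path is higher order in A, keeping C_A high (PFR or concentrated feed) favours R.

2.36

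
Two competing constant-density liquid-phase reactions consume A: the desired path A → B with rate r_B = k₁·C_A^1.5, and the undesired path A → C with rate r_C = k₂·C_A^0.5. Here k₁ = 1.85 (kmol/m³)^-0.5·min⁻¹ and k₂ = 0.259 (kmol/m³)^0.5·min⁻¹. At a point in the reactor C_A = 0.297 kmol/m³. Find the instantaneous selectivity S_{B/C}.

S_{B/C} = r_B/r_C = (k₁·C_A^1.5)/(k₂·C_A^0.5) = (k₁/k₂)·C_A.
= (1.85×0.2970^1.5) / (0.259×0.2970^0.5) = 0.2994/0.1411 = 2.12.
Since the desired path is higher order in A, keeping C_A high (PFR or concentrated feed) favours B.

2.12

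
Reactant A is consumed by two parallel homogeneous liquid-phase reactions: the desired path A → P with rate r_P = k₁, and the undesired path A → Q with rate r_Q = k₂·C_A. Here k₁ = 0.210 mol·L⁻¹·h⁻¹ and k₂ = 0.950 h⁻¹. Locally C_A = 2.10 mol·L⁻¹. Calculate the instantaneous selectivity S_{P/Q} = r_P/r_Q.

S_{P/Q} = r_P/r_Q = (k₁)/(k₂·C_A) = (k₁/k₂)·C_A⁻¹.
= (0.210) / (0.950×2.100) = 0.2100/1.995 = 0.105.

0.105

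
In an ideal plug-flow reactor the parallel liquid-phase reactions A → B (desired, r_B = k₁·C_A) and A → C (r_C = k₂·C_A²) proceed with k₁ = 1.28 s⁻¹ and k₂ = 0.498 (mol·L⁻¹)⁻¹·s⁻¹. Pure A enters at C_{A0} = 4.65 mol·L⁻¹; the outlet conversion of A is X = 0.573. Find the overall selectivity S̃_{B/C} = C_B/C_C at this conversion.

0.799

C_A = C_{A0}(1−X) = 1.986 mol·L⁻¹.
Along a PFR/batch, dC_B/dC_A = −r_B/(r_B+r_C) = −k₁/(k₁+k₂·C_A).
Integrating from C_{A0} to C_A: C_B = (1.28/0.498)·ln[(1.28+0.498·4.65)/(1.28+0.498·1.99)] = 2.570·ln(3.596/2.269) = 1.184 mol·L⁻¹.
C_C = (C_{A0}−C_A)−C_B = 1.481 mol·L⁻¹; S̃_{B/C} = 1.184/1.481 = 0.799.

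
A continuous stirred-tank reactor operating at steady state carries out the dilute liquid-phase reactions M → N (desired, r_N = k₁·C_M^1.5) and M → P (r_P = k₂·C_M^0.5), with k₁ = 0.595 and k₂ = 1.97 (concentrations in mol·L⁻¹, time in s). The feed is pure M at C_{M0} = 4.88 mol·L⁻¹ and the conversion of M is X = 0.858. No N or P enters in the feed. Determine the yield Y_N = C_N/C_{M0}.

0.148

Exit C_M = C_{M0}(1−X) = 4.88×0.142 = 0.6930 mol·L⁻¹.
Rates in a CSTR are evaluated at the outlet concentration: r_N = 0.595×0.6930^1.5 = 0.3432, r_P = 1.97×0.6930^0.5 = 1.640.
Fraction of consumed M going to N: r_N/(r_N+r_P) = 0.1731.
C_N = 0.1731·C_{M0}·X = 0.1731×4.88×0.858 = 0.725 mol·L⁻¹; Y_N = C_N/C_{M0} = 0.148.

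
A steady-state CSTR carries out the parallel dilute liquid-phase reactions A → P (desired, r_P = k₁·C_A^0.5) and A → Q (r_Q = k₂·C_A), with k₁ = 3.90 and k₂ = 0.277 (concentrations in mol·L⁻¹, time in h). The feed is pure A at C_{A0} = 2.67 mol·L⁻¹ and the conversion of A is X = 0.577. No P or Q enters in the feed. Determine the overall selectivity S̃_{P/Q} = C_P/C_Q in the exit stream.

Exit C_A = C_{A0}(1−X) = 2.67×0.423 = 1.129 mol·L⁻¹.
A CSTR operates uniformly at the exit composition, giving r_P = 4.145 and r_Q = 0.3128 (each k·C_A^n at C_A = 1.129).
Overall selectivity = C_P/C_Q = r_Pτ/(r_Qτ) = r_P/r_Q = 13.2.

13.2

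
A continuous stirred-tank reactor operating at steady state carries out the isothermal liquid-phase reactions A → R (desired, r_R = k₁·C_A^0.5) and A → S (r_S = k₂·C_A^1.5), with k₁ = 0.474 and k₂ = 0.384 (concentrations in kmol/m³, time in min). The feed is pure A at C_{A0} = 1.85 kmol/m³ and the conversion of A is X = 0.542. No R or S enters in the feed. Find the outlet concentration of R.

Exit C_A = C_{A0}(1−X) = 1.85×0.458 = 0.8473 kmol/m³.
In a CSTR the entire volume is at exit conditions, so r_R = 0.474×0.8473^0.5 = 0.4363 and r_S = 0.384×0.8473^1.5 = 0.2995.
Fraction of consumed A going to R: r_R/(r_R+r_S) = 0.5930.
C_R = 0.5930·C_{A0}·X = 0.5930×1.85×0.542 = 0.595 kmol/m³.

0.595 kmol/m³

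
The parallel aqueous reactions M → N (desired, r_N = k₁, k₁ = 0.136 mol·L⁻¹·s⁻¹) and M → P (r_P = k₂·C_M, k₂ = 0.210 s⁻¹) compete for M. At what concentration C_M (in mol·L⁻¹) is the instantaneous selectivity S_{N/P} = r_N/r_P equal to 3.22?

S_{N/P} = (k₁/k₂)·C_M⁻¹ ⇒ C_M = (S·k₂/k₁)^(-1).
= (3.22×0.210/0.136)^(-1) = (4.972)^(-1) = 0.201 mol·L⁻¹.

0.201 mol·L⁻¹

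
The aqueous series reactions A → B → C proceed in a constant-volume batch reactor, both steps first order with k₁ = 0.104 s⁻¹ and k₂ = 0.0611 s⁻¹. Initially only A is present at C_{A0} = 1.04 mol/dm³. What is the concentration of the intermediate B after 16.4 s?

Solving the coupled first-order balances gives C_B(t) = [k₁/(k₂−k₁)]·C_{A0}·(e^(−k₁t) − e^(−k₂t)).
e^(−k₁t) = e^(−0.104×16.4) = e^(−1.706) = 0.1817; e^(−k₂t) = e^(−1.002) = 0.3671.
C_B = 0.104×1.04/(0.0611−0.104) × (0.1817−0.3671) = (-2.521)×(-0.1855) = 0.4676 mol/dm³.

0.468 mol/dm³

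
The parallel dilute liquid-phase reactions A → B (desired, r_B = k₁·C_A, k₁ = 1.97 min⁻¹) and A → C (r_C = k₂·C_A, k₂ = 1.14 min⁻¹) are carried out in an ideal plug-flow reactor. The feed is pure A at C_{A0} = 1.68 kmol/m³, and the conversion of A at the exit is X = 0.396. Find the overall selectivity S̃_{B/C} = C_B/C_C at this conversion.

1.73

C_A = C_{A0}(1−X) = 1.015 kmol/m³.
Both paths are first order in A, so the instantaneous fraction to B is constant: dC_B/d(−C_A) = k₁/(k₁+k₂) = 0.6334.
C_B = 0.6334·(C_{A0}−C_A) = 0.6334×0.6653 = 0.421 kmol/m³.
C_C = (C_{A0}−C_A)−C_B = 0.2439 kmol/m³; S̃_{B/C} = 0.4214/0.2439 = 1.73.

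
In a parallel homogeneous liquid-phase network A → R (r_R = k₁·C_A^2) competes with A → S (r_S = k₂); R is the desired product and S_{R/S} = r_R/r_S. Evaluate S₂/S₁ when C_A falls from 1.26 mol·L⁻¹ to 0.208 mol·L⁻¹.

S_{R/S} = (k₁/k₂)·C_A^2, so S₂/S₁ = (C_{A,2}/C_{A,1})^2.
= (0.208/1.26)^2 = (0.1651)^2 = 0.0273.

0.0273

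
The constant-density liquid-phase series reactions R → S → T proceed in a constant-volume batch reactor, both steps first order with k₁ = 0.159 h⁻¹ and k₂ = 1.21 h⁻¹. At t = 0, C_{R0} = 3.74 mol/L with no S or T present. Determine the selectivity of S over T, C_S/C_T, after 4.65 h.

For first-order series with pure R initially, C_S(t) = k₁C_{R0}/(k₂−k₁)·(e^(−k₁t) − e^(−k₂t)).
e^(−k₁t) = e^(−0.159×4.65) = e^(−0.7394) = 0.4774; e^(−k₂t) = e^(−5.627) = 0.003601.
C_S = 0.159×3.74/(1.21−0.159) × (0.4774−0.003601) = 0.5658×0.4738 = 0.2681 mol/L.
C_R = C_{R0}e^(−k₁t) = 1.786 mol/L, so C_T = C_{R0}−C_R−C_S = 1.686 mol/L; C_S/C_T = 0.159.

0.159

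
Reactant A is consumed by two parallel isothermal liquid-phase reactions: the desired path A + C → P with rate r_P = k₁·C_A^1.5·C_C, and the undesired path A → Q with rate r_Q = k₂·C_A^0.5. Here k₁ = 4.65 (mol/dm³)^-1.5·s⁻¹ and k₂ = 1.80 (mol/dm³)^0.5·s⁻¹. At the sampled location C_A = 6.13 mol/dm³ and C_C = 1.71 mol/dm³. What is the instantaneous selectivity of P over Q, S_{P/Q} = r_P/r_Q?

27.1

S_{P/Q} = r_P/r_Q = (k₁·C_A^1.5·C_C)/(k₂·C_A^0.5) = (k₁/k₂)·C_A·C_C.
= (4.65×6.130^1.5×1.710) / (1.80×6.130^0.5) = 120.7/4.457 = 27.1.
Since the desired path is higher order in A, keeping C_A high (PFR or concentrated feed) favours P.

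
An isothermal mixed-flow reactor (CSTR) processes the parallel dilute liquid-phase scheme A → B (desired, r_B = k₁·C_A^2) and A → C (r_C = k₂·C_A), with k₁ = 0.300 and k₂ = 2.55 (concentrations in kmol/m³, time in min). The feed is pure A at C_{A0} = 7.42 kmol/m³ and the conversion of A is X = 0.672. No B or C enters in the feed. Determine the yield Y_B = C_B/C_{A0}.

0.150

Exit C_A = C_{A0}(1−X) = 7.42×0.328 = 2.434 kmol/m³.
Rates in a CSTR are evaluated at the outlet concentration: r_B = 0.300×2.434^2 = 1.777, r_C = 2.55×2.434 = 6.206.
Fraction of consumed A going to B: r_B/(r_B+r_C) = 0.2226.
C_B = 0.2226·C_{A0}·X = 0.2226×7.42×0.672 = 1.11 kmol/m³; Y_B = C_B/C_{A0} = 0.150.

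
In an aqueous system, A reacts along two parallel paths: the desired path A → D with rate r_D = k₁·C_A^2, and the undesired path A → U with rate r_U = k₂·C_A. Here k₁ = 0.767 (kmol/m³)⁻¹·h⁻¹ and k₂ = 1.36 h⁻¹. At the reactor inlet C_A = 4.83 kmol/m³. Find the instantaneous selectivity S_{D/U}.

S_{D/U} = r_D/r_U = (k₁·C_A^2)/(k₂·C_A) = (k₁/k₂)·C_A.
= (0.767×4.830^2) / (1.36×4.830) = 17.89/6.569 = 2.72.

2.72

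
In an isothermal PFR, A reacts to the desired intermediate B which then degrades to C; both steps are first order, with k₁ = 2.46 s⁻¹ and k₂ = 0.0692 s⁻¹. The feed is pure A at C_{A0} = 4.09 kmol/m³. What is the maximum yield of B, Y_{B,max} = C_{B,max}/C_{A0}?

For a first-order series the maximum intermediate yield is C_{B,max}/C_{A0} = (k₁/k₂)^[k₂/(k₂−k₁)].
= (2.46/0.0692)^(0.0692/(0.0692−2.46)) = (35.55)^(-0.02894) = 0.9018.

0.902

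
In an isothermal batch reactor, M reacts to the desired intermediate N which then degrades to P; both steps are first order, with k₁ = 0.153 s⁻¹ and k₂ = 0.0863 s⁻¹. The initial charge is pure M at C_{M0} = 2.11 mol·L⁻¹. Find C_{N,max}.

For a first-order series the maximum intermediate yield is C_{N,max}/C_{M0} = (k₁/k₂)^[k₂/(k₂−k₁)].
= (0.153/0.0863)^(0.0863/(0.0863−0.153)) = (1.773)^(-1.294) = 0.4767.
C_{N,max} = 0.4767×2.11 = 1.01 mol·L⁻¹.

1.01 mol·L⁻¹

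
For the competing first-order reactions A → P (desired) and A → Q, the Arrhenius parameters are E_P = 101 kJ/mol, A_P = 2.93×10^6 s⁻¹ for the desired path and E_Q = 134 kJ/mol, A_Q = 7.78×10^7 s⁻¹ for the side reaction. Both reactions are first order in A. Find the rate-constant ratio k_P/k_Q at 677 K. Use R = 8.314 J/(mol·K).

k_P/k_Q = (A_P/A_Q)·exp[−(E_P−E_Q)/(RT)] = (A_P/A_Q)·exp[(E_Q−E_P)/(RT)].
(E_Q−E_P)/(RT) = (134−101)×10³/(8.314×677) = 33000/5629 = 5.863.
k_P/k_Q = (2.93×10^6/7.78×10^7)·exp(5.863) = 0.03766 × 351.8 = 13.2.
Since E_P < E_Q, lowering the temperature improves selectivity toward P.

13.2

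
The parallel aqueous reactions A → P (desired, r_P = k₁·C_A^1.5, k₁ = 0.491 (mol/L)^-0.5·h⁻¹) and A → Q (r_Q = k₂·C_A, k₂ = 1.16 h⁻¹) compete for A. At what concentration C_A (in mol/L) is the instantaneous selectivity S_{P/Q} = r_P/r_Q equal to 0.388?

S_{P/Q} = (k₁/k₂)·C_A^0.5 ⇒ C_A = (S·k₂/k₁)^(2).
= (0.388×1.16/0.491)^(2) = (0.9167)^(2) = 0.840 mol/L.

0.840 mol/L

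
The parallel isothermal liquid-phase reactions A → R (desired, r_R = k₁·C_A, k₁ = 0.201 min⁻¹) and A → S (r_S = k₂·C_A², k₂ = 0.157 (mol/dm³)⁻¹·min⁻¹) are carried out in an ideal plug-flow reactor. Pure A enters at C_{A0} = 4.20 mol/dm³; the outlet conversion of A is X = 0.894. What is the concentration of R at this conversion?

1.48 mol/dm³

C_A = C_{A0}(1−X) = 0.4452 mol/dm³.
Along a PFR/batch, dC_R/dC_A = −r_R/(r_R+r_S) = −k₁/(k₁+k₂·C_A).
Integrating from C_{A0} to C_A: C_R = (0.201/0.157)·ln[(0.201+0.157·4.20)/(0.201+0.157·0.445)] = 1.280·ln(0.8604/0.2709) = 1.480 mol/dm³.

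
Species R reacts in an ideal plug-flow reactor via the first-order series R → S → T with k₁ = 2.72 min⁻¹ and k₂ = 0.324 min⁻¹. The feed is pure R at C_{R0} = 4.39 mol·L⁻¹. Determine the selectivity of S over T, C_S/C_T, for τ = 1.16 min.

3.23

Solving the coupled first-order balances gives C_S(τ) = [k₁/(k₂−k₁)]·C_{R0}·(e^(−k₁τ) − e^(−k₂τ)).
e^(−k₁τ) = e^(−2.72×1.16) = e^(−3.155) = 0.04263; e^(−k₂τ) = e^(−0.3758) = 0.6867.
C_S = 2.72×4.39/(0.324−2.72) × (0.04263−0.6867) = (-4.984)×(-0.6441) = 3.210 mol·L⁻¹.
C_R = C_{R0}e^(−k₁τ) = 0.1871 mol·L⁻¹, so C_T = C_{R0}−C_R−C_S = 0.9930 mol·L⁻¹; C_S/C_T = 3.23.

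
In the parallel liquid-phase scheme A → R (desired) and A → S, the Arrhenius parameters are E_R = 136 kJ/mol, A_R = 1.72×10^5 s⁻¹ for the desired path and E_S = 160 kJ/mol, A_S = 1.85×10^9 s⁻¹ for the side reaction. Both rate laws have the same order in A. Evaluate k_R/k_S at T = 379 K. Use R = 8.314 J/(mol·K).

With equal orders, S_{R/S} = k_R/k_S = (A_R/A_S)·exp[(E_S−E_R)/(RT)].
(E_S−E_R)/(RT) = (160−136)×10³/(8.314×379) = 24000/3151 = 7.617.
k_R/k_S = (1.72×10^5/1.85×10^9)·exp(7.617) = 9.297×10^-5 × 2032 = 0.189.

0.189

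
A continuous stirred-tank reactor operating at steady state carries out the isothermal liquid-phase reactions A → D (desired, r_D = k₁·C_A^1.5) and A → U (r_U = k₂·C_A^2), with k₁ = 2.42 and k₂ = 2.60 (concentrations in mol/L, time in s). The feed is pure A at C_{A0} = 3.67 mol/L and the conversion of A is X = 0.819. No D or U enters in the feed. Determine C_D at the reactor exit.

Exit C_A = C_{A0}(1−X) = 3.67×0.181 = 0.6643 mol/L.
A CSTR operates uniformly at the exit composition, giving r_D = 1.310 and r_U = 1.147 (each k·C_A^n at C_A = 0.6643).
Fraction of consumed A going to D: r_D/(r_D+r_U) = 0.5331.
C_D = 0.5331·C_{A0}·X = 0.5331×3.67×0.819 = 1.60 mol/L.

1.60 mol/L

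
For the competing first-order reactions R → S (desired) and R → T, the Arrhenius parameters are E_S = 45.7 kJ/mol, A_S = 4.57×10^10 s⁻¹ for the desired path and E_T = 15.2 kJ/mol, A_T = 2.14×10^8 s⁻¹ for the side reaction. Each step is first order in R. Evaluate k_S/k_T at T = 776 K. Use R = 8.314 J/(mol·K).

1.89

Since both paths have the same order in R, the concentration cancels and S_{S/T} = k_S/k_T = (A_S/A_T)·exp[(E_T−E_S)/(RT)].
(E_T−E_S)/(RT) = (15.2−45.7)×10³/(8.314×776) = -30500/6452 = -4.727.
k_S/k_T = (4.57×10^10/2.14×10^8)·exp(-4.727) = 213.6 × 0.008849 = 1.89.
Since E_S > E_T, raising the temperature improves selectivity toward S.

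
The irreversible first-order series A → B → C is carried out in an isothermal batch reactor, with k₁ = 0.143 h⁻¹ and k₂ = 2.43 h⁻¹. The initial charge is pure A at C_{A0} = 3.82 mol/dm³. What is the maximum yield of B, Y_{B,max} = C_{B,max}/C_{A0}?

At the optimum, C_{B,max}/C_{A0} = (k₁/k₂)^[k₂/(k₂−k₁)].
= (0.143/2.43)^(2.43/(2.43−0.143)) = (0.05885)^(1.063) = 0.04930.

0.0493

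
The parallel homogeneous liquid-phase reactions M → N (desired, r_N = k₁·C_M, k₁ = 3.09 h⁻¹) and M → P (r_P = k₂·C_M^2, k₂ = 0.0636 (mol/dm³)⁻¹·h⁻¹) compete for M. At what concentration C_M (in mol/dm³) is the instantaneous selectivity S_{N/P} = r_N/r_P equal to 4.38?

11.1 mol/dm³

S_{N/P} = (k₁/k₂)·C_M⁻¹ ⇒ C_M = (S·k₂/k₁)^(-1).
= (4.38×0.0636/3.09)^(-1) = (0.09015)^(-1) = 11.1 mol/dm³.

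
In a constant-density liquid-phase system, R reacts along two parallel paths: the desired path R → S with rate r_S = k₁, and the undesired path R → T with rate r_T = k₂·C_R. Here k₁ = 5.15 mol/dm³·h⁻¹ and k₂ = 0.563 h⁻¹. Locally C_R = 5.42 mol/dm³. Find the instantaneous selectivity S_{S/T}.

S_{S/T} = r_S/r_T = (k₁)/(k₂·C_R) = (k₁/k₂)·C_R⁻¹.
= (5.15) / (0.563×5.420) = 5.150/3.051 = 1.69.

1.69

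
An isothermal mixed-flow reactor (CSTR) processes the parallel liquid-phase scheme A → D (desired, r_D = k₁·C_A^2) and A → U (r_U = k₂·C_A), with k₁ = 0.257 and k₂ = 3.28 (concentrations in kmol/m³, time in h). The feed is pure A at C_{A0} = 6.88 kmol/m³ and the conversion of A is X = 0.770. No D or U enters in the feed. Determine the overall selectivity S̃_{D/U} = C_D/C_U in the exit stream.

Exit C_A = C_{A0}(1−X) = 6.88×0.230 = 1.582 kmol/m³.
A CSTR operates uniformly at the exit composition, giving r_D = 0.6435 and r_U = 5.190 (each k·C_A^n at C_A = 1.582).
Overall selectivity = C_D/C_U = r_Dτ/(r_Uτ) = r_D/r_U = 0.124.

0.124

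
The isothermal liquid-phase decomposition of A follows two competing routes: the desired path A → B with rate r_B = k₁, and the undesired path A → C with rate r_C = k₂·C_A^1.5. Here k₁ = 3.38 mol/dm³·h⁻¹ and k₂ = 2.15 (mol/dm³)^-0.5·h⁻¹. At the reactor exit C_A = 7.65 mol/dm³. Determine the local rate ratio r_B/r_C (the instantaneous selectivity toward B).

0.0743

S_{B/C} = r_B/r_C = (k₁)/(k₂·C_A^1.5) = (k₁/k₂)·C_A^-1.5.
= (3.38) / (2.15×7.650^1.5) = 3.380/45.49 = 0.0743.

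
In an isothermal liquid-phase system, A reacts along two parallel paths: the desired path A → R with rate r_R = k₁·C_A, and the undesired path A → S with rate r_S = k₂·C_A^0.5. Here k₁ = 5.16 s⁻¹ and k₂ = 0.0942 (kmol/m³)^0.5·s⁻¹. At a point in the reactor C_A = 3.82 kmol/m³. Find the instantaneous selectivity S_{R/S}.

S_{R/S} = r_R/r_S = (k₁·C_A)/(k₂·C_A^0.5) = (k₁/k₂)·C_A^0.5.
= (5.16×3.820) / (0.0942×3.820^0.5) = 19.71/0.1841 = 107.
Since the desired path is higher order in A, keeping C_A high (PFR or concentrated feed) favours R.

107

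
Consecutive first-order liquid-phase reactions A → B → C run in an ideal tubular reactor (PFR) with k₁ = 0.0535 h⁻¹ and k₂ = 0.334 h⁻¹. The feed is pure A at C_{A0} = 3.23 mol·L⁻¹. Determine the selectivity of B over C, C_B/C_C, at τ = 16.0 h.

Solving the coupled first-order balances gives C_B(τ) = [k₁/(k₂−k₁)]·C_{A0}·(e^(−k₁τ) − e^(−k₂τ)).
e^(−k₁τ) = e^(−0.0535×16.0) = e^(−0.8560) = 0.4249; e^(−k₂τ) = e^(−5.344) = 0.004777.
C_B = 0.0535×3.23/(0.334−0.0535) × (0.4249−0.004777) = 0.6161×0.4201 = 0.2588 mol·L⁻¹.
C_A = C_{A0}e^(−k₁τ) = 1.372 mol·L⁻¹, so C_C = C_{A0}−C_A−C_B = 1.599 mol·L⁻¹; C_B/C_C = 0.162.

0.162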